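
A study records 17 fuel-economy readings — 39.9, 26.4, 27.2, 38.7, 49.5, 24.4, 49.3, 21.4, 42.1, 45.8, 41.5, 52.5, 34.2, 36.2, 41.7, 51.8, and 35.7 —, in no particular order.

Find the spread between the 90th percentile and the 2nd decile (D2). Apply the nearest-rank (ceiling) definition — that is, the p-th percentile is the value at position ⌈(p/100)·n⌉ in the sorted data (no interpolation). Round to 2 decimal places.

Sorted: 21.4, 24.4, 26.4, 27.2, 34.2, 35.7, 36.2, 38.7, 39.9, 41.5, 41.7, 42.1, 45.8, 49.3, 49.5, 51.8, 52.5.
n = 17.
P20: rank ⌈20/100·17⌉ = 4 → 27.2.
P90: rank ⌈90/100·17⌉ = 16 → 51.8.
Difference: 51.8 − 27.2 = 24.6.

24.60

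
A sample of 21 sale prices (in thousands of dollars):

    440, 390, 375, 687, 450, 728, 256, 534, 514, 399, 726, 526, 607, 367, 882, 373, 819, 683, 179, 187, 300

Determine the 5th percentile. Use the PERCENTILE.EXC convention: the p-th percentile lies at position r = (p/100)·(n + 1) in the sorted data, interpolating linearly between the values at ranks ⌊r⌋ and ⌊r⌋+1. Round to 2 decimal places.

179.80

Sorted: 179, 187, 256, 300, 367, 373, 375, 390, 399, 440, 450, 514, 526, 534, 607, 683, 687, 726, 728, 819, 882.
n = 21.
r = (5/100)·(21 + 1) = 1.1.
Rank 1 is 179 and rank 2 is 187.
Interpolate: 179 + 0.1·(187 − 179) = 179 + 0.1·8 = 179.8.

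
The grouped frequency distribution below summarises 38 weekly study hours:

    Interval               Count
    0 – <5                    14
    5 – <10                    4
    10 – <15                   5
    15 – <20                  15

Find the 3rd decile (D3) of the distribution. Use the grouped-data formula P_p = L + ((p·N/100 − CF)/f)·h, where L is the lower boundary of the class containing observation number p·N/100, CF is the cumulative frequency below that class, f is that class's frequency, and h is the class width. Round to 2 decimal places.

N = 38; target position k = 30/100 · 38 = 11.4.
Cumulative frequencies: 14, 18, 23, 38.
Observation 11.4 falls in the class 0 – <5.
L = 0, CF = 0, f = 14, h = 5.
P30 = 0 + ((11.4 − 0)/14)·5 = 0 + 4.07143 = 4.07143.

4.07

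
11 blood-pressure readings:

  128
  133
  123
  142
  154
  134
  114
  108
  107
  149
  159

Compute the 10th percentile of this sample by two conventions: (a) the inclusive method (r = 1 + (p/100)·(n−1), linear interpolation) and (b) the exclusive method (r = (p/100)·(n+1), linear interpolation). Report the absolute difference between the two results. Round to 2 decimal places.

Sorted: 107, 108, 114, 123, 128, 133, 134, 142, 149, 154, 159.
n = 11.
(a) r = 2 → value at rank 2 = 108.
(b) r = 1.2; between ranks 1 (107) and 2 (108): 107.2.
|108 − 107.2| = 0.8.

0.80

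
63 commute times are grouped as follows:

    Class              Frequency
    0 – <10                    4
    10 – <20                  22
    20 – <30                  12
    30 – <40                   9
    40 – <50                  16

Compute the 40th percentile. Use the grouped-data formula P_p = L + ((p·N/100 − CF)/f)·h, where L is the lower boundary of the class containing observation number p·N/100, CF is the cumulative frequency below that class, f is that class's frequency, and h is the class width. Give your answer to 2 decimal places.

N = 63; target position k = 40/100 · 63 = 25.2.
Cumulative frequencies: 4, 26, 38, 47, 63.
Observation 25.2 falls in the class 10 – <20.
L = 10, CF = 4, f = 22, h = 10.
P40 = 10 + ((25.2 − 4)/22)·10 = 10 + 9.63636 = 19.6364.

19.64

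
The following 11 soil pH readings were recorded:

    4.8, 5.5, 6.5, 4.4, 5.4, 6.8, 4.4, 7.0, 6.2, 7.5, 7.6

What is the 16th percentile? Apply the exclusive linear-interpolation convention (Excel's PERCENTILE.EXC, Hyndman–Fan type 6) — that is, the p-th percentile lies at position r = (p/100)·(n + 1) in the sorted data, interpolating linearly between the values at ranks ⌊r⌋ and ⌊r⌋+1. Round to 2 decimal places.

Sorted: 4.4, 4.4, 4.8, 5.4, 5.5, 6.2, 6.5, 6.8, 7.0, 7.5, 7.6.
n = 11.
r = (16/100)·(11 + 1) = 1.92.
Rank 1 is 4.4 and rank 2 is 4.4.
Interpolate: 4.4 + 0.92·(4.4 − 4.4) = 4.4 + 0.92·0 = 4.4.

4.40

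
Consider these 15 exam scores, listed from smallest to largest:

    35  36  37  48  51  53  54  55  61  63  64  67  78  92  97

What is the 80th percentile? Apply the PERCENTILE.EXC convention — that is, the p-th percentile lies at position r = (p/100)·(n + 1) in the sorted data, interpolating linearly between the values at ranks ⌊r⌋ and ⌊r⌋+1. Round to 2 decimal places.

n = 15.
r = (80/100)·(15 + 1) = 12.8.
Rank 12 is 67 and rank 13 is 78.
Interpolate: 67 + 0.8·(78 − 67) = 67 + 0.8·11 = 75.8.

75.80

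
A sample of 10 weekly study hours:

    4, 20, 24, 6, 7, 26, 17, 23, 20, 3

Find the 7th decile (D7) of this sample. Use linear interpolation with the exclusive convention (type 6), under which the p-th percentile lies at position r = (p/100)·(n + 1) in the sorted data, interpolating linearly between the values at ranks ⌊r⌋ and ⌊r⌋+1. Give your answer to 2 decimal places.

22.10

Sorted: 3, 4, 6, 7, 17, 20, 20, 23, 24, 26.
n = 10.
r = (70/100)·(10 + 1) = 7.7.
Rank 7 is 20 and rank 8 is 23.
Interpolate: 20 + 0.7·(23 − 20) = 20 + 0.7·3 = 22.1.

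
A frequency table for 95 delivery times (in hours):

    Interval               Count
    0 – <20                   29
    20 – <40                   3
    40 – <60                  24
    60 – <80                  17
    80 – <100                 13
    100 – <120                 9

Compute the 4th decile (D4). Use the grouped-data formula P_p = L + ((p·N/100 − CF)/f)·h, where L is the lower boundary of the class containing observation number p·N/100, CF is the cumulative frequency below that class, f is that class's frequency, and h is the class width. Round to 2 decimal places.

45.00

N = 95; target position k = 40/100 · 95 = 38.
Cumulative frequencies: 29, 32, 56, 73, 86, 95.
Observation 38 falls in the class 40 – <60.
L = 40, CF = 32, f = 24, h = 20.
P40 = 40 + ((38 − 32)/24)·20 = 40 + 5 = 45.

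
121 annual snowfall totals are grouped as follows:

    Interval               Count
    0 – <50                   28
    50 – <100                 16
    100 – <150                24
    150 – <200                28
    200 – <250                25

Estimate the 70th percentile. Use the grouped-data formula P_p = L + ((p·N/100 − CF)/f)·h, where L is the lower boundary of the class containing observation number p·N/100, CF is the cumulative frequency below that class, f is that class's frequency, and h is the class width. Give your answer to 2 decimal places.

179.82

N = 121; target position k = 70/100 · 121 = 84.7.
Cumulative frequencies: 28, 44, 68, 96, 121.
Observation 84.7 falls in the class 150 – <200.
L = 150, CF = 68, f = 28, h = 50.
P70 = 150 + ((84.7 − 68)/28)·50 = 150 + 29.8214 = 179.821.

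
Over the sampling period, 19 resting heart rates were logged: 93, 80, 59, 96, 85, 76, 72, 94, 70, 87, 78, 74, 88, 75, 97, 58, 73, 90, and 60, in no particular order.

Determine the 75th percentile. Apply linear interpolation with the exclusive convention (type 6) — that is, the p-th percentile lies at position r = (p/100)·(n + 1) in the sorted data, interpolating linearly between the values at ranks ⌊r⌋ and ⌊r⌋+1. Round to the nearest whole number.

90

Sorted: 58, 59, 60, 70, 72, 73, 74, 75, 76, 78, 80, 85, 87, 88, 90, 93, 94, 96, 97.
n = 19.
r = (75/100)·(19 + 1) = 15.
r is an integer, so P75 is the value at rank 15: 90.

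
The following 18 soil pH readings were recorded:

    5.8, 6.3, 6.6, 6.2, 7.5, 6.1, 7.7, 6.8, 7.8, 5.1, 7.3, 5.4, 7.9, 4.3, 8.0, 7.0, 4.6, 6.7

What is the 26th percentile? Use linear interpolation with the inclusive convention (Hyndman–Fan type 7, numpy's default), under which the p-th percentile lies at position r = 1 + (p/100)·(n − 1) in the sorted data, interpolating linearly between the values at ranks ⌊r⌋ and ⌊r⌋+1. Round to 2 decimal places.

5.93

Sorted: 4.3, 4.6, 5.1, 5.4, 5.8, 6.1, 6.2, 6.3, 6.6, 6.7, 6.8, 7.0, 7.3, 7.5, 7.7, 7.8, 7.9, 8.0.
n = 18.
r = 1 + (26/100)·(18 − 1) = 1 + 4.42 = 5.42.
Rank 5 is 5.8 and rank 6 is 6.1.
Interpolate: 5.8 + 0.42·(6.1 − 5.8) = 5.8 + 0.42·0.3 = 5.926.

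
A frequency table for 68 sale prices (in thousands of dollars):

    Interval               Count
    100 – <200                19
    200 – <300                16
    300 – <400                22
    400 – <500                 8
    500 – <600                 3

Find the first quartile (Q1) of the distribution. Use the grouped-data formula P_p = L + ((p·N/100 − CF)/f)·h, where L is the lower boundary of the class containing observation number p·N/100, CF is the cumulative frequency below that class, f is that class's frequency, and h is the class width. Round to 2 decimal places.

N = 68; target position k = 25/100 · 68 = 17.
Cumulative frequencies: 19, 35, 57, 65, 68.
Observation 17 falls in the class 100 – <200.
L = 100, CF = 0, f = 19, h = 100.
P25 = 100 + ((17 − 0)/19)·100 = 100 + 89.4737 = 189.474.

189.47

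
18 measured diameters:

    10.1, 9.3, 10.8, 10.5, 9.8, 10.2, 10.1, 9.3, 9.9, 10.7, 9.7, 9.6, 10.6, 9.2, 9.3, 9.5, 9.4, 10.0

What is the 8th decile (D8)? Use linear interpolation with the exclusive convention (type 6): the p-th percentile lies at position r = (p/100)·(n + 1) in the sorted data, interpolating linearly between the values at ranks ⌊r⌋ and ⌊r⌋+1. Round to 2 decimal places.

10.52

Sorted: 9.2, 9.3, 9.3, 9.3, 9.4, 9.5, 9.6, 9.7, 9.8, 9.9, 10.0, 10.1, 10.1, 10.2, 10.5, 10.6, 10.7, 10.8.
n = 18.
r = (80/100)·(18 + 1) = 15.2.
Rank 15 is 10.5 and rank 16 is 10.6.
Interpolate: 10.5 + 0.2·(10.6 − 10.5) = 10.5 + 0.2·0.1 = 10.52.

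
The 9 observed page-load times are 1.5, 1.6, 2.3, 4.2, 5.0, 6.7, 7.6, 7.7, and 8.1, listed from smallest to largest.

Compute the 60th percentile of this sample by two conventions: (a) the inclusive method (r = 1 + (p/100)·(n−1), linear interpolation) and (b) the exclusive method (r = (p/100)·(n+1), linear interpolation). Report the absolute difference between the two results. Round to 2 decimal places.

n = 9.
(a) r = 5.8; between ranks 5 (5.0) and 6 (6.7): 6.36.
(b) r = 6 → value at rank 6 = 6.7.
|6.36 − 6.7| = 0.34.

0.34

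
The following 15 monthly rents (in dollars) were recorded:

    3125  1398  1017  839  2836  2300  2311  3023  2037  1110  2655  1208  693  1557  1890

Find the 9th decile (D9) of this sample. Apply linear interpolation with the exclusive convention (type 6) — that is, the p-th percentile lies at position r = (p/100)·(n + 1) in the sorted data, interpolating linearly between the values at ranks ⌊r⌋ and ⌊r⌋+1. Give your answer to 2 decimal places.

3063.80

Sorted: 693, 839, 1017, 1110, 1208, 1398, 1557, 1890, 2037, 2300, 2311, 2655, 2836, 3023, 3125.
n = 15.
r = (90/100)·(15 + 1) = 14.4.
Rank 14 is 3023 and rank 15 is 3125.
Interpolate: 3023 + 0.4·(3125 − 3023) = 3023 + 0.4·102 = 3063.8.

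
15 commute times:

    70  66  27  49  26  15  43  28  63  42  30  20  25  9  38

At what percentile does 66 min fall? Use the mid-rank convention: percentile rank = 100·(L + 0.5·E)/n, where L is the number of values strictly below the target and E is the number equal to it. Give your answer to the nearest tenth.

90.0

Sorted: 9, 15, 20, 25, 26, 27, 28, 30, 38, 42, 43, 49, 63, 66, 70.
Count below 66: L = 13; count equal: E = 1; n = 15.
Percentile rank = 100·(13 + 0.5·1)/15 = 100·13.5/15 = 90.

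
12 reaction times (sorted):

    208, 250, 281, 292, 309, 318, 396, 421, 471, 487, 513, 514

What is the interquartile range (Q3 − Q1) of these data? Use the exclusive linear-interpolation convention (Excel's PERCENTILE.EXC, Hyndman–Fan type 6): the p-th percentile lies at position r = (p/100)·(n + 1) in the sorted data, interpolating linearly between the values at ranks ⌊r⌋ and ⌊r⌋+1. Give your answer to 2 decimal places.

n = 12.
P25: r = 3.25; ranks 3–4 are 281, 292; interpolating gives 283.75.
P75: r = 9.75; ranks 9–10 are 471, 487; interpolating gives 483.
Difference: 483 − 283.75 = 199.25.

199.25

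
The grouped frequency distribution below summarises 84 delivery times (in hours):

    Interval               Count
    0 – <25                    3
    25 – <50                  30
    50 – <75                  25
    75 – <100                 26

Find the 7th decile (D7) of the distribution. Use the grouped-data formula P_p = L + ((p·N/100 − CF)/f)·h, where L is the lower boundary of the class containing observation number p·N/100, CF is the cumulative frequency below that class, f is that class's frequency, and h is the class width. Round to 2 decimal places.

75.77

N = 84; target position k = 70/100 · 84 = 58.8.
Cumulative frequencies: 3, 33, 58, 84.
Observation 58.8 falls in the class 75 – <100.
L = 75, CF = 58, f = 26, h = 25.
P70 = 75 + ((58.8 − 58)/26)·25 = 75 + 0.769231 = 75.7692.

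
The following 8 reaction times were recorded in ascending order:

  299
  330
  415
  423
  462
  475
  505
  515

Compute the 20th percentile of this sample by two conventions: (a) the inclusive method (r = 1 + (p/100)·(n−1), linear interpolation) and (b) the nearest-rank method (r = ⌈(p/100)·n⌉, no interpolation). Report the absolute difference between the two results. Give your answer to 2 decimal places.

34.00

n = 8.
(a) r = 2.4; between ranks 2 (330) and 3 (415): 364.
(b) the nearest-rank method: rank 2 → 330.
|364 − 330| = 34.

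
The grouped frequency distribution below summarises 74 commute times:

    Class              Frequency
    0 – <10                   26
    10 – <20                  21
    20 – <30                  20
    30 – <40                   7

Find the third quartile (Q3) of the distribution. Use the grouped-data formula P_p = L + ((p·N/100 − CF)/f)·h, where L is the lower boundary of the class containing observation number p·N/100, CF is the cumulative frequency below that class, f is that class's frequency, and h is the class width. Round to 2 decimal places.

24.25

N = 74; target position k = 75/100 · 74 = 55.5.
Cumulative frequencies: 26, 47, 67, 74.
Observation 55.5 falls in the class 20 – <30.
L = 20, CF = 47, f = 20, h = 10.
P75 = 20 + ((55.5 − 47)/20)·10 = 20 + 4.25 = 24.25.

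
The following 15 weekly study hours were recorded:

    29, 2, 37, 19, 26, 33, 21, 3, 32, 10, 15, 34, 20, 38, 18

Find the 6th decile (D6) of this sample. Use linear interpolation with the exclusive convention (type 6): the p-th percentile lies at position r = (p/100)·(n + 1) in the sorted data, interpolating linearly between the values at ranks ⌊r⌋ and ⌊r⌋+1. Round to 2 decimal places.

Sorted: 2, 3, 10, 15, 18, 19, 20, 21, 26, 29, 32, 33, 34, 37, 38.
n = 15.
r = (60/100)·(15 + 1) = 9.6.
Rank 9 is 26 and rank 10 is 29.
Interpolate: 26 + 0.6·(29 − 26) = 26 + 0.6·3 = 27.8.

27.80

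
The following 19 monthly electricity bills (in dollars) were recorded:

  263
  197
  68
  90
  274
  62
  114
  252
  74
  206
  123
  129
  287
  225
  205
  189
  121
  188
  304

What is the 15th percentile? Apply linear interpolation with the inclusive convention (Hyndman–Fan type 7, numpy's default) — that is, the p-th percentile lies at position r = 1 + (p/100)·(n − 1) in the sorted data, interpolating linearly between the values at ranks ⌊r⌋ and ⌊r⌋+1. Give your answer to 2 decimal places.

85.20

Sorted: 62, 68, 74, 90, 114, 121, 123, 129, 188, 189, 197, 205, 206, 225, 252, 263, 274, 287, 304.
n = 19.
r = 1 + (15/100)·(19 − 1) = 1 + 2.7 = 3.7.
Rank 3 is 74 and rank 4 is 90.
Interpolate: 74 + 0.7·(90 − 74) = 74 + 0.7·16 = 85.2.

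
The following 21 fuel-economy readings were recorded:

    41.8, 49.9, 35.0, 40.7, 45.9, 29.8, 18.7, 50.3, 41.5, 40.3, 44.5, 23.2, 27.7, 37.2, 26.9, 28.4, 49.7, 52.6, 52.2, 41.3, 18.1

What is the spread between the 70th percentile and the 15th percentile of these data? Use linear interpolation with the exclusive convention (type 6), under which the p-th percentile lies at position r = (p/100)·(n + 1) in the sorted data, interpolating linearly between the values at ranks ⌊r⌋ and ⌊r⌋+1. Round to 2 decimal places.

Sorted: 18.1, 18.7, 23.2, 26.9, 27.7, 28.4, 29.8, 35.0, 37.2, 40.3, 40.7, 41.3, 41.5, 41.8, 44.5, 45.9, 49.7, 49.9, 50.3, 52.2, 52.6.
n = 21.
P15: r = 3.3; ranks 3–4 are 23.2, 26.9; interpolating gives 24.31.
P70: r = 15.4; ranks 15–16 are 44.5, 45.9; interpolating gives 45.06.
Difference: 45.06 − 24.31 = 20.75.

20.75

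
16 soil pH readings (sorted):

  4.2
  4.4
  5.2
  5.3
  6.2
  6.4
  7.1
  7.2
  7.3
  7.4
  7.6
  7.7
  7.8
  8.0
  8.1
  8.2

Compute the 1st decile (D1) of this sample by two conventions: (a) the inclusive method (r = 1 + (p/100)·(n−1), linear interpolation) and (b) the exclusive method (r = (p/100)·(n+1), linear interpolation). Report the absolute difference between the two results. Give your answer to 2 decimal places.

n = 16.
(a) r = 2.5; between ranks 2 (4.4) and 3 (5.2): 4.8.
(b) r = 1.7; between ranks 1 (4.2) and 2 (4.4): 4.34.
|4.8 − 4.34| = 0.46.

0.46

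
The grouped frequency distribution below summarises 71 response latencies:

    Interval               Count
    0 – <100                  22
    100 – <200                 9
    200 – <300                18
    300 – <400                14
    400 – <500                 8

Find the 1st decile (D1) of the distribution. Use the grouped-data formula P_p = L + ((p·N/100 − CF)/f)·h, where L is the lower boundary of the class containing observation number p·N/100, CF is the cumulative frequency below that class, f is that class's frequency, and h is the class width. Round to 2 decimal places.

32.27

N = 71; target position k = 10/100 · 71 = 7.1.
Cumulative frequencies: 22, 31, 49, 63, 71.
Observation 7.1 falls in the class 0 – <100.
L = 0, CF = 0, f = 22, h = 100.
P10 = 0 + ((7.1 − 0)/22)·100 = 0 + 32.2727 = 32.2727.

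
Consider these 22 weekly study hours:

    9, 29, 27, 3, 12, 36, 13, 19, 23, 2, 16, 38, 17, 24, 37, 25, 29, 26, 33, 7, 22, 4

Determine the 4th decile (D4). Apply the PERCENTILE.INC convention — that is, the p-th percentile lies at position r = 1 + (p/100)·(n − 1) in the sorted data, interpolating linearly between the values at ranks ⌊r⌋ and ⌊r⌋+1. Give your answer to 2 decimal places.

Sorted: 2, 3, 4, 7, 9, 12, 13, 16, 17, 19, 22, 23, 24, 25, 26, 27, 29, 29, 33, 36, 37, 38.
n = 22.
r = 1 + (40/100)·(22 − 1) = 1 + 8.4 = 9.4.
Rank 9 is 17 and rank 10 is 19.
Interpolate: 17 + 0.4·(19 − 17) = 17 + 0.4·2 = 17.8.

17.80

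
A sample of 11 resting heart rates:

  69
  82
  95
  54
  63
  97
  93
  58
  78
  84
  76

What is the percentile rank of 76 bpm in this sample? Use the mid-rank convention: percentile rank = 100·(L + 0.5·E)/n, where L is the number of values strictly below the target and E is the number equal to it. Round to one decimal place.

Sorted: 54, 58, 63, 69, 76, 78, 82, 84, 93, 95, 97.
Count below 76: L = 4; count equal: E = 1; n = 11.
Percentile rank = 100·(4 + 0.5·1)/11 = 100·4.5/11 = 40.91.

40.9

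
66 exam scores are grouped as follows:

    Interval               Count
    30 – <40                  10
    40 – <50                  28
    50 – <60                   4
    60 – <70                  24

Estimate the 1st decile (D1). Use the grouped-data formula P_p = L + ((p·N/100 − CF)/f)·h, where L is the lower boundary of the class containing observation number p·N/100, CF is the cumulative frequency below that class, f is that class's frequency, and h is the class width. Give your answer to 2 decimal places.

36.60

N = 66; target position k = 10/100 · 66 = 6.6.
Cumulative frequencies: 10, 38, 42, 66.
Observation 6.6 falls in the class 30 – <40.
L = 30, CF = 0, f = 10, h = 10.
P10 = 30 + ((6.6 − 0)/10)·10 = 30 + 6.6 = 36.6.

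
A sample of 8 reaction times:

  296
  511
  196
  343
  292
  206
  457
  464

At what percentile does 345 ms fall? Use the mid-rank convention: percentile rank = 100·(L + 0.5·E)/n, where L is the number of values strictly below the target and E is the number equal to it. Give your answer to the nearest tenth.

Sorted: 196, 206, 292, 296, 343, 457, 464, 511.
Count below 345: L = 5; count equal: E = 0; n = 8.
Percentile rank = 100·(5 + 0.5·0)/8 = 100·5/8 = 62.5.

62.5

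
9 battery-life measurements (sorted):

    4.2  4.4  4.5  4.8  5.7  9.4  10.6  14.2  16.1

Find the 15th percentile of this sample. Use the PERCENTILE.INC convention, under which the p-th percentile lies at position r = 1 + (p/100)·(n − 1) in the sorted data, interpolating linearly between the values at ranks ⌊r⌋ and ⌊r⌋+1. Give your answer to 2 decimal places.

4.42

n = 9.
r = 1 + (15/100)·(9 − 1) = 1 + 1.2 = 2.2.
Rank 2 is 4.4 and rank 3 is 4.5.
Interpolate: 4.4 + 0.2·(4.5 − 4.4) = 4.4 + 0.2·0.1 = 4.42.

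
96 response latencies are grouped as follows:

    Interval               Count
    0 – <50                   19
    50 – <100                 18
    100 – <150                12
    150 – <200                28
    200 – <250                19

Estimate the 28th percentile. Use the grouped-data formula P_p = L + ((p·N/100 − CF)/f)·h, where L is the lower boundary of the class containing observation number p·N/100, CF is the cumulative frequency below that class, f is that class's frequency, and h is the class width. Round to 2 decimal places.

71.89

N = 96; target position k = 28/100 · 96 = 26.88.
Cumulative frequencies: 19, 37, 49, 77, 96.
Observation 26.88 falls in the class 50 – <100.
L = 50, CF = 19, f = 18, h = 50.
P28 = 50 + ((26.88 − 19)/18)·50 = 50 + 21.8889 = 71.8889.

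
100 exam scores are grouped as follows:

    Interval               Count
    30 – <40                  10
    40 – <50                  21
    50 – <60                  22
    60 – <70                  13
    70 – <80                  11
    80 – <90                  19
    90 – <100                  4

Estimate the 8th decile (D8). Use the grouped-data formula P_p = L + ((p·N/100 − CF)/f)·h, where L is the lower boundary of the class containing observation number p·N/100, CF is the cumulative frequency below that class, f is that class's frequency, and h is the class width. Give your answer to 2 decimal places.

81.58

N = 100; target position k = 80/100 · 100 = 80.
Cumulative frequencies: 10, 31, 53, 66, 77, 96, 100.
Observation 80 falls in the class 80 – <90.
L = 80, CF = 77, f = 19, h = 10.
P80 = 80 + ((80 − 77)/19)·10 = 80 + 1.57895 = 81.5789.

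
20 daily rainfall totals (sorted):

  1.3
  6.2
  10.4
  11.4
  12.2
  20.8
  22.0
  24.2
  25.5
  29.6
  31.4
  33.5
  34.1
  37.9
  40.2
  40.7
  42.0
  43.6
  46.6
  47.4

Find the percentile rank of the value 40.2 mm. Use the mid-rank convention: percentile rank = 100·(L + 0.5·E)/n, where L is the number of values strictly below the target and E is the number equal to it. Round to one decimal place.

Count below 40.2: L = 14; count equal: E = 1; n = 20.
Percentile rank = 100·(14 + 0.5·1)/20 = 100·14.5/20 = 72.5.

72.5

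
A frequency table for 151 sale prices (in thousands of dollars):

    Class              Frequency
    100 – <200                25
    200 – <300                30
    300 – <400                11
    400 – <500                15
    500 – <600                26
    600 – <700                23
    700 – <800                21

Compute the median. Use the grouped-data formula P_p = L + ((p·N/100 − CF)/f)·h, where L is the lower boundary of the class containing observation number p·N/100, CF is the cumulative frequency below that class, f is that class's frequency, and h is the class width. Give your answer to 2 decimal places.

463.33

N = 151; target position k = 50/100 · 151 = 75.5.
Cumulative frequencies: 25, 55, 66, 81, 107, 130, 151.
Observation 75.5 falls in the class 400 – <500.
L = 400, CF = 66, f = 15, h = 100.
P50 = 400 + ((75.5 − 66)/15)·100 = 400 + 63.3333 = 463.333.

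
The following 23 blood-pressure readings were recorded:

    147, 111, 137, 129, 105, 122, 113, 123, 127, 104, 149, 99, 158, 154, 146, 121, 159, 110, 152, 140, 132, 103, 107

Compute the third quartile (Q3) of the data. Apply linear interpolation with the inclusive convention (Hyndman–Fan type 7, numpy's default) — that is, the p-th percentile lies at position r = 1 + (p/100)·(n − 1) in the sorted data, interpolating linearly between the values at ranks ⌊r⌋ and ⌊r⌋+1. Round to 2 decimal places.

146.50

Sorted: 99, 103, 104, 105, 107, 110, 111, 113, 121, 122, 123, 127, 129, 132, 137, 140, 146, 147, 149, 152, 154, 158, 159.
n = 23.
r = 1 + (75/100)·(23 − 1) = 1 + 16.5 = 17.5.
Rank 17 is 146 and rank 18 is 147.
Interpolate: 146 + 0.5·(147 − 146) = 146 + 0.5·1 = 146.5.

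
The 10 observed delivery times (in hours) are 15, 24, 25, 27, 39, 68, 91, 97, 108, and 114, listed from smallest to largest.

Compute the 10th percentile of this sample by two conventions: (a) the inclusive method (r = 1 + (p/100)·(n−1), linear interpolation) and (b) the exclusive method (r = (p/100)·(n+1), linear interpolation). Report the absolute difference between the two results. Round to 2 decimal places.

7.20

n = 10.
(a) r = 1.9; between ranks 1 (15) and 2 (24): 23.1.
(b) r = 1.1; between ranks 1 (15) and 2 (24): 15.9.
|23.1 − 15.9| = 7.2.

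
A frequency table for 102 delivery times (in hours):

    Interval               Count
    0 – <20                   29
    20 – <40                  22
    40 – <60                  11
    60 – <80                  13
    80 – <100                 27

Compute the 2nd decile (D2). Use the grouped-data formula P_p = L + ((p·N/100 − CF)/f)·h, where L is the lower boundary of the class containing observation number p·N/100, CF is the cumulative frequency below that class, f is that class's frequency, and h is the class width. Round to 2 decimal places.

14.07

N = 102; target position k = 20/100 · 102 = 20.4.
Cumulative frequencies: 29, 51, 62, 75, 102.
Observation 20.4 falls in the class 0 – <20.
L = 0, CF = 0, f = 29, h = 20.
P20 = 0 + ((20.4 − 0)/29)·20 = 0 + 14.069 = 14.069.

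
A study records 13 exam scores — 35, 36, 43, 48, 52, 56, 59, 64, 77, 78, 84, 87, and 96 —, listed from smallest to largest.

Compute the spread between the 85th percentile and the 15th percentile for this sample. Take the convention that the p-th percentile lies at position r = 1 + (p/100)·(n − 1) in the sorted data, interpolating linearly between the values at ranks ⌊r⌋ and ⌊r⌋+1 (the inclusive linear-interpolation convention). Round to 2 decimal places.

n = 13.
P15: r = 2.8; ranks 2–3 are 36, 43; interpolating gives 41.6.
P85: r = 11.2; ranks 11–12 are 84, 87; interpolating gives 84.6.
Difference: 84.6 − 41.6 = 43.

43.00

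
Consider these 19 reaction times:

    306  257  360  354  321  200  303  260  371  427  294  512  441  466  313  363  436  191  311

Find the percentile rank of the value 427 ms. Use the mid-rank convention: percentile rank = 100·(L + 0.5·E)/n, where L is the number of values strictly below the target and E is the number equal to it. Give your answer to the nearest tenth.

76.3

Sorted: 191, 200, 257, 260, 294, 303, 306, 311, 313, 321, 354, 360, 363, 371, 427, 436, 441, 466, 512.
Count below 427: L = 14; count equal: E = 1; n = 19.
Percentile rank = 100·(14 + 0.5·1)/19 = 100·14.5/19 = 76.32.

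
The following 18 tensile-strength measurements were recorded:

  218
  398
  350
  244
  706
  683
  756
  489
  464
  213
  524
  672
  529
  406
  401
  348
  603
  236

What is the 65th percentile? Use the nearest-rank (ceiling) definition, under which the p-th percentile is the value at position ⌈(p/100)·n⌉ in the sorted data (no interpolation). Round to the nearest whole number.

Sorted: 213, 218, 236, 244, 348, 350, 398, 401, 406, 464, 489, 524, 529, 603, 672, 683, 706, 756.
n = 18.
Position = ⌈65/100 · 18⌉ = ⌈11.7⌉ = 12.
The value at rank 12 is 524.

524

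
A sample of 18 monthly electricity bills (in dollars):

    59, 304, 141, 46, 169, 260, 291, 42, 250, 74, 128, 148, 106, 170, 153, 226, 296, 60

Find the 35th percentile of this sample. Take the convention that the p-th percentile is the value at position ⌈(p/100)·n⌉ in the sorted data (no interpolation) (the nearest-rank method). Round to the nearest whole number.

128

Sorted: 42, 46, 59, 60, 74, 106, 128, 141, 148, 153, 169, 170, 226, 250, 260, 291, 296, 304.
n = 18.
Position = ⌈35/100 · 18⌉ = ⌈6.3⌉ = 7.
The value at rank 7 is 128.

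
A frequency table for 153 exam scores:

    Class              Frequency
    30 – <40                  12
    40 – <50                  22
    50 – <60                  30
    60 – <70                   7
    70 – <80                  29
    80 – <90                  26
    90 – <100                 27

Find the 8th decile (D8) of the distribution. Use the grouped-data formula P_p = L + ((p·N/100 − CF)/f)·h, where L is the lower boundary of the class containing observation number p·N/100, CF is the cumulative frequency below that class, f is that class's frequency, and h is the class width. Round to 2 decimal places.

88.62

N = 153; target position k = 80/100 · 153 = 122.4.
Cumulative frequencies: 12, 34, 64, 71, 100, 126, 153.
Observation 122.4 falls in the class 80 – <90.
L = 80, CF = 100, f = 26, h = 10.
P80 = 80 + ((122.4 − 100)/26)·10 = 80 + 8.61538 = 88.6154.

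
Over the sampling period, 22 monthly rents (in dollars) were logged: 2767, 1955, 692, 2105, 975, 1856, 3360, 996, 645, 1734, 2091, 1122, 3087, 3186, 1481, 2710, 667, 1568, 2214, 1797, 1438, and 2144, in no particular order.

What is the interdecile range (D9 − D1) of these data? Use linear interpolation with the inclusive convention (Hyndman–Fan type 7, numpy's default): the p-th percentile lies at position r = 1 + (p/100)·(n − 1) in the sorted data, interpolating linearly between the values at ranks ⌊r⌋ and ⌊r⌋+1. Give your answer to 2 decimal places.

Sorted: 645, 667, 692, 975, 996, 1122, 1438, 1481, 1568, 1734, 1797, 1856, 1955, 2091, 2105, 2144, 2214, 2710, 2767, 3087, 3186, 3360.
n = 22.
P10: r = 3.1; ranks 3–4 are 692, 975; interpolating gives 720.3.
P90: r = 19.9; ranks 19–20 are 2767, 3087; interpolating gives 3055.
Difference: 3055 − 720.3 = 2334.7.

2334.70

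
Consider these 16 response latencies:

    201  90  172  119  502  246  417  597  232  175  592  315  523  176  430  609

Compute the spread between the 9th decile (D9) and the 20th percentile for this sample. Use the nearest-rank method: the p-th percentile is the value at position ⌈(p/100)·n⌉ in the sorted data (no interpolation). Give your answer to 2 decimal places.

Sorted: 90, 119, 172, 175, 176, 201, 232, 246, 315, 417, 430, 502, 523, 592, 597, 609.
n = 16.
P20: rank ⌈20/100·16⌉ = 4 → 175.
P90: rank ⌈90/100·16⌉ = 15 → 597.
Difference: 597 − 175 = 422.

422.00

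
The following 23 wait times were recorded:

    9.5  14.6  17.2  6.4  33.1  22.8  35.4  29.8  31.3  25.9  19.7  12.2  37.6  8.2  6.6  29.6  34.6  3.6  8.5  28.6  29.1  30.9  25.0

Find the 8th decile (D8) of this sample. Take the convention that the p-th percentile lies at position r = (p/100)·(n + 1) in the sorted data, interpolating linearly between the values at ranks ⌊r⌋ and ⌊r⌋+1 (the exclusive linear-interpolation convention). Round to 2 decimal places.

31.66

Sorted: 3.6, 6.4, 6.6, 8.2, 8.5, 9.5, 12.2, 14.6, 17.2, 19.7, 22.8, 25.0, 25.9, 28.6, 29.1, 29.6, 29.8, 30.9, 31.3, 33.1, 34.6, 35.4, 37.6.
n = 23.
r = (80/100)·(23 + 1) = 19.2.
Rank 19 is 31.3 and rank 20 is 33.1.
Interpolate: 31.3 + 0.2·(33.1 − 31.3) = 31.3 + 0.2·1.8 = 31.66.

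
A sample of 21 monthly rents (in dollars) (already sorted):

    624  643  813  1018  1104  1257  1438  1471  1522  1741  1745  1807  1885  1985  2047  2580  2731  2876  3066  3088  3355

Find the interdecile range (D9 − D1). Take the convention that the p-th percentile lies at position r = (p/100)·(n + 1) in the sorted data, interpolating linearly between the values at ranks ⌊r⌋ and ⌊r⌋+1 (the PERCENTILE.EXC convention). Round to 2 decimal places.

n = 21.
P10: r = 2.2; ranks 2–3 are 643, 813; interpolating gives 677.
P90: r = 19.8; ranks 19–20 are 3066, 3088; interpolating gives 3083.6.
Difference: 3083.6 − 677 = 2406.6.

2406.60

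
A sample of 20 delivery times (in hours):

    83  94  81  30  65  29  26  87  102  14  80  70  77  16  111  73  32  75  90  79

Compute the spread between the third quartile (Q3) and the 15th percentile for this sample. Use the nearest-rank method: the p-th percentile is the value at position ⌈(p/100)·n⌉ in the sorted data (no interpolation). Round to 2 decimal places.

Sorted: 14, 16, 26, 29, 30, 32, 65, 70, 73, 75, 77, 79, 80, 81, 83, 87, 90, 94, 102, 111.
n = 20.
P15: rank ⌈15/100·20⌉ = 3 → 26.
P75: rank ⌈75/100·20⌉ = 15 → 83.
Difference: 83 − 26 = 57.

57.00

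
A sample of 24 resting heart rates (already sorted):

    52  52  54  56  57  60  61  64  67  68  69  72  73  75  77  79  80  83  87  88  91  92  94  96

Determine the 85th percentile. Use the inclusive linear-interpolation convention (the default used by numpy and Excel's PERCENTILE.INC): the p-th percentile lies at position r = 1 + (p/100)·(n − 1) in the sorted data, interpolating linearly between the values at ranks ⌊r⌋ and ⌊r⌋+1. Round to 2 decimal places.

n = 24.
r = 1 + (85/100)·(24 − 1) = 1 + 19.55 = 20.55.
Rank 20 is 88 and rank 21 is 91.
Interpolate: 88 + 0.55·(91 − 88) = 88 + 0.55·3 = 89.65.

89.65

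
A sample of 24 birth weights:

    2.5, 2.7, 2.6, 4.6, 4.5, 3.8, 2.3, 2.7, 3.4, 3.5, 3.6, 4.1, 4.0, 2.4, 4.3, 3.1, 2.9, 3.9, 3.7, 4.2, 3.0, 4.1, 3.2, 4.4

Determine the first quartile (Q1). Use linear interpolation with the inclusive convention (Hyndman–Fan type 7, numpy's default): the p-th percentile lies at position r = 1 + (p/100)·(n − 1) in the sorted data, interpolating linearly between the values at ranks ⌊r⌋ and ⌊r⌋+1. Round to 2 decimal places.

Sorted: 2.3, 2.4, 2.5, 2.6, 2.7, 2.7, 2.9, 3.0, 3.1, 3.2, 3.4, 3.5, 3.6, 3.7, 3.8, 3.9, 4.0, 4.1, 4.1, 4.2, 4.3, 4.4, 4.5, 4.6.
n = 24.
r = 1 + (25/100)·(24 − 1) = 1 + 5.75 = 6.75.
Rank 6 is 2.7 and rank 7 is 2.9.
Interpolate: 2.7 + 0.75·(2.9 − 2.7) = 2.7 + 0.75·0.2 = 2.85.

2.85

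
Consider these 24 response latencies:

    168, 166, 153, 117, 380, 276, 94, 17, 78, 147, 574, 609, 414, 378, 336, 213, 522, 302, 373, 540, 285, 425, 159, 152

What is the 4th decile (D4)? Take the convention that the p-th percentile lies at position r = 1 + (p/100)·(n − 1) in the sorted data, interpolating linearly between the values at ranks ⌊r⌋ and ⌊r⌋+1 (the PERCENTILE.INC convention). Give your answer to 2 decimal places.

177.00

Sorted: 17, 78, 94, 117, 147, 152, 153, 159, 166, 168, 213, 276, 285, 302, 336, 373, 378, 380, 414, 425, 522, 540, 574, 609.
n = 24.
r = 1 + (40/100)·(24 − 1) = 1 + 9.2 = 10.2.
Rank 10 is 168 and rank 11 is 213.
Interpolate: 168 + 0.2·(213 − 168) = 168 + 0.2·45 = 177.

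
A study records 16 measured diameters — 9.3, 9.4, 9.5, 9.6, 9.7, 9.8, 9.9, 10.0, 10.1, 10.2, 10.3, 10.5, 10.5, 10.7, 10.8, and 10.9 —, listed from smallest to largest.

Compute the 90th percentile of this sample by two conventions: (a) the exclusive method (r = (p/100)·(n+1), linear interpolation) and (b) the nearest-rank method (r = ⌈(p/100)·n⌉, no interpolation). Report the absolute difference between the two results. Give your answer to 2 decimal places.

n = 16.
(a) r = 15.3; between ranks 15 (10.8) and 16 (10.9): 10.83.
(b) the nearest-rank method: rank 15 → 10.8.
|10.83 − 10.8| = 0.03.

0.03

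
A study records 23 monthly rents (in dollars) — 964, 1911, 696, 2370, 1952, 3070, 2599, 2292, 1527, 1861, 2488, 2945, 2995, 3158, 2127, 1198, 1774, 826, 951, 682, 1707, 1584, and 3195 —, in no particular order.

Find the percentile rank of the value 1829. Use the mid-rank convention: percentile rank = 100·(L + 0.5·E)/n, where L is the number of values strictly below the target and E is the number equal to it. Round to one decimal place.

43.5

Sorted: 682, 696, 826, 951, 964, 1198, 1527, 1584, 1707, 1774, 1861, 1911, 1952, 2127, 2292, 2370, 2488, 2599, 2945, 2995, 3070, 3158, 3195.
Count below 1829: L = 10; count equal: E = 0; n = 23.
Percentile rank = 100·(10 + 0.5·0)/23 = 100·10/23 = 43.48.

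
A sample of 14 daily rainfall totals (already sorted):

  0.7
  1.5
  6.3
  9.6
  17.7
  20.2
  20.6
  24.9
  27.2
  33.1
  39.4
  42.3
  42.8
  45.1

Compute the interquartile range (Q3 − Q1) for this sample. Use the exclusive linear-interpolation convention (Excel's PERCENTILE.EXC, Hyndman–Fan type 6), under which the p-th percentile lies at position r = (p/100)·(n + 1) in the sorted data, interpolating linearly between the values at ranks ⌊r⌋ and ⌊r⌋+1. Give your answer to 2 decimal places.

31.35

n = 14.
P25: r = 3.75; ranks 3–4 are 6.3, 9.6; interpolating gives 8.775.
P75: r = 11.25; ranks 11–12 are 39.4, 42.3; interpolating gives 40.125.
Difference: 40.125 − 8.775 = 31.35.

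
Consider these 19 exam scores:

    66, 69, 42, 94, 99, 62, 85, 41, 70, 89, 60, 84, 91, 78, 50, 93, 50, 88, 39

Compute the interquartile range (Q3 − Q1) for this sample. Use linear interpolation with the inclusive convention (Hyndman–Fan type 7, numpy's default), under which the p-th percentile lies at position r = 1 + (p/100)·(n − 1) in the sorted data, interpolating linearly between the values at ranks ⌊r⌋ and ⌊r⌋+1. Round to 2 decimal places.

33.50

Sorted: 39, 41, 42, 50, 50, 60, 62, 66, 69, 70, 78, 84, 85, 88, 89, 91, 93, 94, 99.
n = 19.
P25: r = 5.5; ranks 5–6 are 50, 60; interpolating gives 55.
P75: r = 14.5; ranks 14–15 are 88, 89; interpolating gives 88.5.
Difference: 88.5 − 55 = 33.5.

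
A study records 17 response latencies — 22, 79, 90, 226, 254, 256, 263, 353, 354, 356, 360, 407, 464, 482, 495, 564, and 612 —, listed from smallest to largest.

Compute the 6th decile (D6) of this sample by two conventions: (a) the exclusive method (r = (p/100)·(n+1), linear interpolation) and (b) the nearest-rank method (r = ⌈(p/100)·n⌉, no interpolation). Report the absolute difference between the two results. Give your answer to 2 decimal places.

0.80

n = 17.
(a) r = 10.8; between ranks 10 (356) and 11 (360): 359.2.
(b) the nearest-rank method: rank 11 → 360.
|359.2 − 360| = 0.8.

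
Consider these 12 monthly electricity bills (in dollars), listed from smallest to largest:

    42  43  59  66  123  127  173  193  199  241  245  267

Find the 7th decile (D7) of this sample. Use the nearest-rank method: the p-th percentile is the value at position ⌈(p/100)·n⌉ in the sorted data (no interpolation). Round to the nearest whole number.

199

n = 12.
Position = ⌈70/100 · 12⌉ = ⌈8.4⌉ = 9.
The value at rank 9 is 199.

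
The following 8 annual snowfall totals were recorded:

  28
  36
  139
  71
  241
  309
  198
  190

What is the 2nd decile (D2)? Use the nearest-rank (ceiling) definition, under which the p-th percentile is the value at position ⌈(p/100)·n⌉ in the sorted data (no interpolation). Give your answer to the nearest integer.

Sorted: 28, 36, 71, 139, 190, 198, 241, 309.
n = 8.
Position = ⌈20/100 · 8⌉ = ⌈1.6⌉ = 2.
The value at rank 2 is 36.

36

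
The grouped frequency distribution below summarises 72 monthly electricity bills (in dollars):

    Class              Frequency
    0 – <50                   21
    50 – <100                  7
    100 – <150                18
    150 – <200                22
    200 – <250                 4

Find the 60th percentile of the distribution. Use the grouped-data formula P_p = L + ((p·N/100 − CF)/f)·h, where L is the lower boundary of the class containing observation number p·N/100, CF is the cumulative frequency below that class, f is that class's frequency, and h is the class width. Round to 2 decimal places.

N = 72; target position k = 60/100 · 72 = 43.2.
Cumulative frequencies: 21, 28, 46, 68, 72.
Observation 43.2 falls in the class 100 – <150.
L = 100, CF = 28, f = 18, h = 50.
P60 = 100 + ((43.2 − 28)/18)·50 = 100 + 42.2222 = 142.222.

142.22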